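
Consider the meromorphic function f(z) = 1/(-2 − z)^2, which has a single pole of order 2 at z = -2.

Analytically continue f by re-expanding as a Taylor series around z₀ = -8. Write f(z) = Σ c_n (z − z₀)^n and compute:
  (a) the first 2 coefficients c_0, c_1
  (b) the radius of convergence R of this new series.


Let w = z − z₀, so z = z₀ + w.
Then -2 − z = -2 − (z₀ + w) = (-2 − z₀) − w = 6 − w.
f(z) = 1/(6 − w)^2 = (1/(6)^2) · (1 − w/(6))^{−2}.
By the binomial series (1−u)^{−2} = Σ_{n≥0} C(n+1, 1) u^n for |u|<1, with u = w/(6):
  c_n = C(n+1, 1) / (6)^(n+2).
  c_0 = 1/(6)^2 = 1/36.
  c_1 = 2/(6)^3 = 1/108.
The series is valid for |w/d| < 1, i.e. |z − z₀| < |d|.
Radius of convergence: R = |-2 − z₀| = |6| = 6 (distance from z₀ to the singularity z = -2).

c_0 = 1/36, c_1 = 1/108; R = 6.


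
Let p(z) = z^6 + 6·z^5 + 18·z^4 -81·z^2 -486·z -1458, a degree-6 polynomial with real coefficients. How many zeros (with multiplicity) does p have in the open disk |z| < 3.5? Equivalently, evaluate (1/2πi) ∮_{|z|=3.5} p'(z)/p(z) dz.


The zeros of p are: (0 + 3i), (0 - 3i), 3, (-3 + 3i), (-3 - 3i), -3.
Their magnitudes are: 3, 3, 3, 4.243, 4.243, 3.
Zeros with |z| < R = 3.5: (0 + 3i), (0 - 3i), 3, -3.
Count = 4.
By the argument principle, (1/2πi) ∮_{|z|=R} p'(z)/p(z) dz equals exactly this count.

Number of zeros inside |z| < 3.5: 4.


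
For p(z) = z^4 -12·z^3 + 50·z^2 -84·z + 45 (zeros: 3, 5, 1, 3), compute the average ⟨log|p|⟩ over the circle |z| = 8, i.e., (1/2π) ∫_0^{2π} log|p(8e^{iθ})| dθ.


Zeros: 1, 3, 3, 5; r = 8.
Inside |z| < r: 1, 3, 3, 5. Outside (|z| ≥ r): ∅.
p(0) = 45, so log|p(0)| = log(45) = 3.8067.
Apply Jensen: I(r) = log|p(0)| + Σ_k log(r/|z_k|), summed over zeros inside |z| < r.
  log(r/|z_k|) for z_k = 3: log(8/3) = 0.9808
  log(r/|z_k|) for z_k = 5: log(8/5) = 0.4700
  log(r/|z_k|) for z_k = 1: log(8/1) = 2.0794
  log(r/|z_k|) for z_k = 3: log(8/3) = 0.9808
Sum over inside zeros: 4.5111.
I(r) = log|p(0)| + (inside sum) = 3.8067 + 4.5111 = 8.3178.
Closed form (all zeros inside, monic): I(r) = n·log(r) = 4·log(8) = 8.3178. ✓

I(r) ≈ 8.3178.


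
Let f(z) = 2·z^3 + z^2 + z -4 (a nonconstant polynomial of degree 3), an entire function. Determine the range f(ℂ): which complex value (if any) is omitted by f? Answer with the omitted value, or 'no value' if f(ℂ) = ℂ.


Little Picard bounds the complement of f(ℂ) to at most one point.
For every w ∈ ℂ, the equation p(z) − w = 0 is a nonconstant polynomial in z and hence has at least one root by the fundamental theorem of algebra. So p is surjective onto ℂ, omitting no value.

Omitted value: no value.


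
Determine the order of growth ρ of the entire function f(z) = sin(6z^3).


Write sin(w) = (e^{iw} ± e^{−iw})/(2 or 2i), so |sin(w)| ≤ e^{|w|}. With w = 6z^3, |w| ≤ 6r^3 + 0 on |z|=r, giving M(r) ≤ e^{6r^3 + 0} and ρ ≤ 3. For the lower bound, choose z on |z|=r with 6z^3 purely imaginary of modulus 6r^3; then |sin(6z^3)| grows like e^{6r^3}/2, so ρ ≥ 3. Hence ρ = 3.
Therefore ρ = 3.

Order ρ = 3.


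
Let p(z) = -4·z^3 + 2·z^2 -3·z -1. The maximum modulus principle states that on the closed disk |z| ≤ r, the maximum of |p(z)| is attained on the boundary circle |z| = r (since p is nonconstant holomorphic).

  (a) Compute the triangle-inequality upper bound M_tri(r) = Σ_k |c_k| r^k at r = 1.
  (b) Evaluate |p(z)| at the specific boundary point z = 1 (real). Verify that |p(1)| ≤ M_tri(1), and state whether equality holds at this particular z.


Coefficients: c_0 = -1, c_1 = -3, c_2 = 2, c_3 = -4. Radius r = 1.
Part (a). Triangle bound: M_tri(r) = Σ_k |c_k| r^k
  = |-1|·1^0 + |-3|·1^1 + |2|·1^2 + |-4|·1^3
  = 1 + 3 + 2 + 4 = 10.
This bounds M(r) := max_{|z|=r} |p(z)| from above; equality holds iff all terms c_k z^k can be made to align in phase at a single z on |z|=r.
Part (b). At z = 1 (real, on the circle |z| = r):
  p(1) = (-1)·1^0 + (-3)·1^1 + (2)·1^2 + (-4)·1^3 = -6.
  |p(1)| = 6.
Check: |p(1)| = 6 ≤ 10 = M_tri(1). ✓ Equality does not hold at z = 1 (the coefficients have mixed signs, so the terms do not all align in phase there).

M_tri(1) = 10; |p(1)| = 6; equality at z=1: no.


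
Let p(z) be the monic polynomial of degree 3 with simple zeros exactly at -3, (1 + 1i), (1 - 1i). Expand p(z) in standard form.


The polynomial is p(z) = ∏_{α ∈ S} (z − α), where S = {-3, (1 + 1i), (1 - 1i)}.
Expanding the product yields: p(z) = z^3 + z^2 -4·z + 6.
Note conjugate pairs combine to real quadratics: (z − (1+1i))(z − (1−1i)) = z² − 2z + 2.
The resulting polynomial has degree 3 and real coefficients as required.

p(z) = z^3 + z^2 -4·z + 6.


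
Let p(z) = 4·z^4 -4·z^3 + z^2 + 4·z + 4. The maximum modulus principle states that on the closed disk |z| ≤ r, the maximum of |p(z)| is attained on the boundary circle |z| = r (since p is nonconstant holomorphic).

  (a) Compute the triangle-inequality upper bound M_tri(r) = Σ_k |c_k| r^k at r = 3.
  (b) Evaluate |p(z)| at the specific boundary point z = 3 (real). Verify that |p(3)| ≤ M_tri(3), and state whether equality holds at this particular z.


Coefficients: c_0 = 4, c_1 = 4, c_2 = 1, c_3 = -4, c_4 = 4. Radius r = 3.
Part (a). Triangle bound: M_tri(r) = Σ_k |c_k| r^k
  = |4|·3^0 + |4|·3^1 + |1|·3^2 + |-4|·3^3 + |4|·3^4
  = 4 + 12 + 9 + 108 + 324 = 457.
This bounds M(r) := max_{|z|=r} |p(z)| from above; equality holds iff all terms c_k z^k can be made to align in phase at a single z on |z|=r.
Part (b). At z = 3 (real, on the circle |z| = r):
  p(3) = (4)·3^0 + (4)·3^1 + (1)·3^2 + (-4)·3^3 + (4)·3^4 = 241.
  |p(3)| = 241.
Check: |p(3)| = 241 ≤ 457 = M_tri(3). ✓ Equality does not hold at z = 3 (the coefficients have mixed signs, so the terms do not all align in phase there).

M_tri(3) = 457; |p(3)| = 241; equality at z=3: no.


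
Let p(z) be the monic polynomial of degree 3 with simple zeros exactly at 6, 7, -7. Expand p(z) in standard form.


The polynomial is p(z) = ∏_{α ∈ S} (z − α), where S = {6, 7, -7}.
Expanding the product yields: p(z) = z^3 -6·z^2 -49·z + 294.
The resulting polynomial has degree 3 and real coefficients as required.

p(z) = z^3 -6·z^2 -49·z + 294.


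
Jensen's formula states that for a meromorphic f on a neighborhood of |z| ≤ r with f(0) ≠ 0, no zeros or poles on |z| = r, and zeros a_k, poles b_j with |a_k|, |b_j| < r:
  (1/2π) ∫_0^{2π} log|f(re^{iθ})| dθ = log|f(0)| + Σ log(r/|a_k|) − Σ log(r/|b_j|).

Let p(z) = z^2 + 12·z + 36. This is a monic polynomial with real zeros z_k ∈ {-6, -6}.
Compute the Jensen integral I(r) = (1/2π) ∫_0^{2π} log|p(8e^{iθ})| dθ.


Zeros: -6, -6; r = 8.
Inside |z| < r: -6, -6. Outside (|z| ≥ r): ∅.
p(0) = 36, so log|p(0)| = log(36) = 3.5835.
Apply Jensen: I(r) = log|p(0)| + Σ_k log(r/|z_k|), summed over zeros inside |z| < r.
  log(r/|z_k|) for z_k = -6: log(8/6) = 0.2877
  log(r/|z_k|) for z_k = -6: log(8/6) = 0.2877
Sum over inside zeros: 0.5754.
I(r) = log|p(0)| + (inside sum) = 3.5835 + 0.5754 = 4.1589.
Closed form (all zeros inside, monic): I(r) = n·log(r) = 2·log(8) = 4.1589. ✓

I(r) ≈ 4.1589.


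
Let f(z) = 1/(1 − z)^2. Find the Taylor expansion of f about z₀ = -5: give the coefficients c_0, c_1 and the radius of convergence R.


Let w = z − z₀, so z = z₀ + w.
Then 1 − z = 1 − (z₀ + w) = (1 − z₀) − w = 6 − w.
f(z) = 1/(6 − w)^2 = (1/(6)^2) · (1 − w/(6))^{−2}.
By the binomial series (1−u)^{−2} = Σ_{n≥0} C(n+1, 1) u^n for |u|<1, with u = w/(6):
  c_n = C(n+1, 1) / (6)^(n+2).
  c_0 = 1/(6)^2 = 1/36.
  c_1 = 2/(6)^3 = 1/108.
The series is valid for |w/d| < 1, i.e. |z − z₀| < |d|.
Radius of convergence: R = |1 − z₀| = |6| = 6 (distance from z₀ to the singularity z = 1).

c_0 = 1/36, c_1 = 1/108; R = 6.


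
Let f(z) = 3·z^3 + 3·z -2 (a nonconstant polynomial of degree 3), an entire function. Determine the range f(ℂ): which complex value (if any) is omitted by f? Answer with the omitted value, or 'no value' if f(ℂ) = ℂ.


Little Picard bounds the complement of f(ℂ) to at most one point.
For every w ∈ ℂ, the equation p(z) − w = 0 is a nonconstant polynomial in z and hence has at least one root by the fundamental theorem of algebra. So p is surjective onto ℂ, omitting no value.

Omitted value: no value.


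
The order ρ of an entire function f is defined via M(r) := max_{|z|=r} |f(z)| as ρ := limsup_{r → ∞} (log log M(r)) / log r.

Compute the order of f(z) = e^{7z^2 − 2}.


|e^{7z^2 − 2}| = e^{Re(7·z^2) + -2} ≤ e^{7|z|^2 + -2} = e^{7r^2 + -2} on |z| = r, so ρ ≤ 2. Choosing z on |z|=r so that 7·z^2 is real positive (always possible by picking arg z appropriately) gives |f(z)| = e^{7r^2 + -2}, matching the bound. The additive constant -2 does not affect log log M(r) ~ 2·log r. Hence ρ = 2.
Therefore ρ = 2.

Order ρ = 2.


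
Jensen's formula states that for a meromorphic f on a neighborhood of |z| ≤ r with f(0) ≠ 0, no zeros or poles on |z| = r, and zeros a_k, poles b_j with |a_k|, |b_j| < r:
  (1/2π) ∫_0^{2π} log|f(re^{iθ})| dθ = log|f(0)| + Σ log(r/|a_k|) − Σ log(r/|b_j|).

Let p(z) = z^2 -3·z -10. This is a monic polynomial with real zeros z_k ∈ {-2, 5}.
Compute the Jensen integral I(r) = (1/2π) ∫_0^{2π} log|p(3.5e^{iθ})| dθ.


Zeros: -2, 5; r = 3.5.
Inside |z| < r: -2. Outside (|z| ≥ r): 5.
p(0) = -10, so log|p(0)| = log(10) = 2.3026.
Apply Jensen: I(r) = log|p(0)| + Σ_k log(r/|z_k|), summed over zeros inside |z| < r.
  log(r/|z_k|) for z_k = -2: log(3.5/2) = 0.5596
  Outside zeros (5) contribute nothing to the Jensen sum.
Sum over inside zeros: 0.5596.
I(r) = log|p(0)| + (inside sum) = 2.3026 + 0.5596 = 2.8622.
Note: since some zeros are outside |z| ≤ r, the simplified n·log(r) form does NOT apply — only the inside zeros contribute.

I(r) ≈ 2.8622.


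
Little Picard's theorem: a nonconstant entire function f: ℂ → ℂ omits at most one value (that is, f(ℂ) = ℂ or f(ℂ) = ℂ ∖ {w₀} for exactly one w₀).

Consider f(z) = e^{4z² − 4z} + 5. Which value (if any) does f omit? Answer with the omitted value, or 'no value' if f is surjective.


Little Picard bounds the complement of f(ℂ) to at most one point.
The exponent g(z) = 4z² − 4z is a nonconstant polynomial, hence surjective onto ℂ. So e^{g(z)} takes every value in {e^w : w ∈ ℂ} = ℂ ∖ {0}. Adding 5 shifts the range to ℂ ∖ {5}. f omits exactly 5.

Omitted value: 5.


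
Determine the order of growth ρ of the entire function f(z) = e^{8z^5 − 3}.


|e^{8z^5 − 3}| = e^{Re(8·z^5) + -3} ≤ e^{8|z|^5 + -3} = e^{8r^5 + -3} on |z| = r, so ρ ≤ 5. Choosing z on |z|=r so that 8·z^5 is real positive (always possible by picking arg z appropriately) gives |f(z)| = e^{8r^5 + -3}, matching the bound. The additive constant -3 does not affect log log M(r) ~ 5·log r. Hence ρ = 5.
Therefore ρ = 5.

Order ρ = 5.


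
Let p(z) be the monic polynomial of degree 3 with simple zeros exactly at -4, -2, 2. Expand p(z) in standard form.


The polynomial is p(z) = ∏_{α ∈ S} (z − α), where S = {-4, -2, 2}.
Expanding the product yields: p(z) = z^3 + 4·z^2 -4·z -16.
The resulting polynomial has degree 3 and real coefficients as required.

p(z) = z^3 + 4·z^2 -4·z -16.


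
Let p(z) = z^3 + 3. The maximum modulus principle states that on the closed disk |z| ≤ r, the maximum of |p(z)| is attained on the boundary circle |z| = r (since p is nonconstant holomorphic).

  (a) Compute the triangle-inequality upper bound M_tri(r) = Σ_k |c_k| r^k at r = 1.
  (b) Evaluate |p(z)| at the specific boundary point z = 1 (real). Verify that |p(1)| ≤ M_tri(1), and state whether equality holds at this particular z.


Coefficients: c_0 = 3, c_1 = 0, c_2 = 0, c_3 = 1. Radius r = 1.
Part (a). Triangle bound: M_tri(r) = Σ_k |c_k| r^k
  = |3|·1^0 + |0|·1^1 + |0|·1^2 + |1|·1^3
  = 3 + 0 + 0 + 1 = 4.
This bounds M(r) := max_{|z|=r} |p(z)| from above; equality holds iff all terms c_k z^k can be made to align in phase at a single z on |z|=r.
Part (b). At z = 1 (real, on the circle |z| = r):
  p(1) = (3)·1^0 + (0)·1^1 + (0)·1^2 + (1)·1^3 = 4.
  |p(1)| = 4.
Since all nonzero coefficients share the same sign, |p(1)| = 4 = M_tri(1); the triangle bound is attained at z = 1, so in fact M(r) = 4.

M_tri(1) = 4; |p(1)| = 4; equality at z=1: yes.


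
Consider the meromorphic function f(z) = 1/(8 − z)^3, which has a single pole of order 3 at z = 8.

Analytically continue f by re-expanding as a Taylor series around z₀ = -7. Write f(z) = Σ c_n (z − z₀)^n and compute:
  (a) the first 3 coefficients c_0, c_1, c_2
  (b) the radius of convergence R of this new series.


Let w = z − z₀, so z = z₀ + w.
Then 8 − z = 8 − (z₀ + w) = (8 − z₀) − w = 15 − w.
f(z) = 1/(15 − w)^3 = (1/(15)^3) · (1 − w/(15))^{−3}.
By the binomial series (1−u)^{−3} = Σ_{n≥0} C(n+2, 2) u^n for |u|<1, with u = w/(15):
  c_n = C(n+2, 2) / (15)^(n+3).
  c_0 = 1/(15)^3 = 1/3375.
  c_1 = 3/(15)^4 = 1/16875.
  c_2 = 6/(15)^5 = 2/253125.
The series is valid for |w/d| < 1, i.e. |z − z₀| < |d|.
Radius of convergence: R = |8 − z₀| = |15| = 15 (distance from z₀ to the singularity z = 8).

c_0 = 1/3375, c_1 = 1/16875, c_2 = 2/253125; R = 15.


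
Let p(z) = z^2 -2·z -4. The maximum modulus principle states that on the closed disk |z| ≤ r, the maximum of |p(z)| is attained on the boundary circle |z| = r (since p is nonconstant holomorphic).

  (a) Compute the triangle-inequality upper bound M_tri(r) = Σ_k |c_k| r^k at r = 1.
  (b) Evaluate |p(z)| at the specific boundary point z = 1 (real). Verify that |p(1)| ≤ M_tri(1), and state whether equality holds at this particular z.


Coefficients: c_0 = -4, c_1 = -2, c_2 = 1. Radius r = 1.
Part (a). Triangle bound: M_tri(r) = Σ_k |c_k| r^k
  = |-4|·1^0 + |-2|·1^1 + |1|·1^2
  = 4 + 2 + 1 = 7.
This bounds M(r) := max_{|z|=r} |p(z)| from above; equality holds iff all terms c_k z^k can be made to align in phase at a single z on |z|=r.
Part (b). At z = 1 (real, on the circle |z| = r):
  p(1) = (-4)·1^0 + (-2)·1^1 + (1)·1^2 = -5.
  |p(1)| = 5.
Check: |p(1)| = 5 ≤ 7 = M_tri(1). ✓ Equality does not hold at z = 1 (the coefficients have mixed signs, so the terms do not all align in phase there).

M_tri(1) = 7; |p(1)| = 5; equality at z=1: no.


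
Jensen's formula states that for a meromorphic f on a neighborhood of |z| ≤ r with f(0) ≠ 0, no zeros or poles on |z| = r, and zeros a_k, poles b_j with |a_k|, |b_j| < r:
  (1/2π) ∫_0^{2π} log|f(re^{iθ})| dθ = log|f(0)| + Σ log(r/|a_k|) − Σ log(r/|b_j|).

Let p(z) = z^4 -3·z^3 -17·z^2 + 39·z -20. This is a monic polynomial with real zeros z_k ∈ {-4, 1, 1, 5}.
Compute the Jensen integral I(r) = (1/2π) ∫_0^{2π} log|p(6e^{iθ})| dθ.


Zeros: -4, 1, 1, 5; r = 6.
Inside |z| < r: -4, 1, 1, 5. Outside (|z| ≥ r): ∅.
p(0) = -20, so log|p(0)| = log(20) = 2.9957.
Apply Jensen: I(r) = log|p(0)| + Σ_k log(r/|z_k|), summed over zeros inside |z| < r.
  log(r/|z_k|) for z_k = -4: log(6/4) = 0.4055
  log(r/|z_k|) for z_k = 1: log(6/1) = 1.7918
  log(r/|z_k|) for z_k = 1: log(6/1) = 1.7918
  log(r/|z_k|) for z_k = 5: log(6/5) = 0.1823
Sum over inside zeros: 4.1713.
I(r) = log|p(0)| + (inside sum) = 2.9957 + 4.1713 = 7.1670.
Closed form (all zeros inside, monic): I(r) = n·log(r) = 4·log(6) = 7.1670. ✓

I(r) ≈ 7.1670.


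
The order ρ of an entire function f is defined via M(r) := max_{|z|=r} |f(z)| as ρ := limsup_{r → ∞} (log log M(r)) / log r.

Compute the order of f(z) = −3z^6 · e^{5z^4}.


M(r) = max_{|z|=r} |-3|·|z|^6·|e^{5z^4}| = 3·r^6 · e^{5r^4} (the factors attain their maxima compatibly on |z|=r). Then log M(r) = log 3 + 6·log r + 5r^4, dominated by the last term, so log log M(r) ~ 4·log r. The polynomial factor -3z^6 contributes only a log r term and does not affect the order. ρ = 4.
Therefore ρ = 4.

Order ρ = 4.


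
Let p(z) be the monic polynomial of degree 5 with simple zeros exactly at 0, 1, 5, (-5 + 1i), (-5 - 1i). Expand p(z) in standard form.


The polynomial is p(z) = ∏_{α ∈ S} (z − α), where S = {0, 1, 5, (-5 + 1i), (-5 - 1i)}.
Expanding the product yields: p(z) = z^5 + 4·z^4 -29·z^3 -106·z^2 + 130·z.
Note conjugate pairs combine to real quadratics: (z − (-5+1i))(z − (-5−1i)) = z² + 10z + 26.
The resulting polynomial has degree 5 and real coefficients as required.

p(z) = z^5 + 4·z^4 -29·z^3 -106·z^2 + 130·z.


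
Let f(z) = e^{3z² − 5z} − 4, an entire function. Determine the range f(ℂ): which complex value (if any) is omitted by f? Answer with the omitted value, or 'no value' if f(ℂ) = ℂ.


Little Picard bounds the complement of f(ℂ) to at most one point.
The exponent g(z) = 3z² − 5z is a nonconstant polynomial, hence surjective onto ℂ. So e^{g(z)} takes every value in {e^w : w ∈ ℂ} = ℂ ∖ {0}. Adding -4 shifts the range to ℂ ∖ {-4}. f omits exactly -4.

Omitted value: -4.


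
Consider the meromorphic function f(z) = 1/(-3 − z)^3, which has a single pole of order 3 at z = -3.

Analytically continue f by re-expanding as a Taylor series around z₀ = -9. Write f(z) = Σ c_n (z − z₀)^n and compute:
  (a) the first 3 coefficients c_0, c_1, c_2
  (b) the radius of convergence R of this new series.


Let w = z − z₀, so z = z₀ + w.
Then -3 − z = -3 − (z₀ + w) = (-3 − z₀) − w = 6 − w.
f(z) = 1/(6 − w)^3 = (1/(6)^3) · (1 − w/(6))^{−3}.
By the binomial series (1−u)^{−3} = Σ_{n≥0} C(n+2, 2) u^n for |u|<1, with u = w/(6):
  c_n = C(n+2, 2) / (6)^(n+3).
  c_0 = 1/(6)^3 = 1/216.
  c_1 = 3/(6)^4 = 1/432.
  c_2 = 6/(6)^5 = 1/1296.
The series is valid for |w/d| < 1, i.e. |z − z₀| < |d|.
Radius of convergence: R = |-3 − z₀| = |6| = 6 (distance from z₀ to the singularity z = -3).

c_0 = 1/216, c_1 = 1/432, c_2 = 1/1296; R = 6.


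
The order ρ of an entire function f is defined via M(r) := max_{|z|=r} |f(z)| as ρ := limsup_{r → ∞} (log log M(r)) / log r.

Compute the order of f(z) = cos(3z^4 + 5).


Write cos(w) = (e^{iw} ± e^{−iw})/(2 or 2i), so |cos(w)| ≤ e^{|w|}. With w = 3z^4 + 5, |w| ≤ 3r^4 + 5 on |z|=r, giving M(r) ≤ e^{3r^4 + 5} and ρ ≤ 4. For the lower bound, choose z on |z|=r with 3z^4 purely imaginary of modulus 3r^4; then |cos(3z^4 + 5)| grows like e^{3r^4}/2, so ρ ≥ 4. Hence ρ = 4.
Therefore ρ = 4.

Order ρ = 4.


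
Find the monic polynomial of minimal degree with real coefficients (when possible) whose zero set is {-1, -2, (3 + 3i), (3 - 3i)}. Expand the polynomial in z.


The polynomial is p(z) = ∏_{α ∈ S} (z − α), where S = {-1, -2, (3 + 3i), (3 - 3i)}.
Expanding the product yields: p(z) = z^4 -3·z^3 + 2·z^2 + 42·z + 36.
Note conjugate pairs combine to real quadratics: (z − (3+3i))(z − (3−3i)) = z² − 6z + 18.
The resulting polynomial has degree 4 and real coefficients as required.

p(z) = z^4 -3·z^3 + 2·z^2 + 42·z + 36.


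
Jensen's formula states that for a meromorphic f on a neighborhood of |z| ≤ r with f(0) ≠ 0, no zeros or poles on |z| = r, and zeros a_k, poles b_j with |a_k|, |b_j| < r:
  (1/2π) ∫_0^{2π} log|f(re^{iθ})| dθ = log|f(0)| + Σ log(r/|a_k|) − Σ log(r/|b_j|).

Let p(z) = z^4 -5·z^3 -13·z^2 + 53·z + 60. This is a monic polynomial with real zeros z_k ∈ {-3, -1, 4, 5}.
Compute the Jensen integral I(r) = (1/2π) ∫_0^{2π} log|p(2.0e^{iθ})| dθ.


Zeros: -3, -1, 4, 5; r = 2.0.
Inside |z| < r: -1. Outside (|z| ≥ r): -3, 4, 5.
p(0) = 60, so log|p(0)| = log(60) = 4.0943.
Apply Jensen: I(r) = log|p(0)| + Σ_k log(r/|z_k|), summed over zeros inside |z| < r.
  log(r/|z_k|) for z_k = -1: log(2.0/1) = 0.6931
  Outside zeros (-3, 4, 5) contribute nothing to the Jensen sum.
Sum over inside zeros: 0.6931.
I(r) = log|p(0)| + (inside sum) = 4.0943 + 0.6931 = 4.7875.
Note: since some zeros are outside |z| ≤ r, the simplified n·log(r) form does NOT apply — only the inside zeros contribute.

I(r) ≈ 4.7875.


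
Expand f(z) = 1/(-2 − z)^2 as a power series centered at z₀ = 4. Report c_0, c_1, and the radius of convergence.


Let w = z − z₀, so z = z₀ + w.
Then -2 − z = -2 − (z₀ + w) = (-2 − z₀) − w = -6 − w.
f(z) = 1/(-6 − w)^2 = (1/(-6)^2) · (1 − w/(-6))^{−2}.
By the binomial series (1−u)^{−2} = Σ_{n≥0} C(n+1, 1) u^n for |u|<1, with u = w/(-6):
  c_n = C(n+1, 1) / (-6)^(n+2).
  c_0 = 1/(-6)^2 = 1/36.
  c_1 = 2/(-6)^3 = -1/108.
The series is valid for |w/d| < 1, i.e. |z − z₀| < |d|.
Radius of convergence: R = |-2 − z₀| = |-6| = 6 (distance from z₀ to the singularity z = -2).

c_0 = 1/36, c_1 = -1/108; R = 6.


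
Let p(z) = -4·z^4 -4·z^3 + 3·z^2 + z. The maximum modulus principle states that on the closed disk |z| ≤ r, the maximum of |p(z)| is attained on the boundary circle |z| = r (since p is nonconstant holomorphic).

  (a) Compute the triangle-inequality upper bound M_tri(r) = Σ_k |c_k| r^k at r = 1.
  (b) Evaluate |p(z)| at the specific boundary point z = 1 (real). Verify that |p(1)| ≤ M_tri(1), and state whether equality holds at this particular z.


Coefficients: c_0 = 0, c_1 = 1, c_2 = 3, c_3 = -4, c_4 = -4. Radius r = 1.
Part (a). Triangle bound: M_tri(r) = Σ_k |c_k| r^k
  = |0|·1^0 + |1|·1^1 + |3|·1^2 + |-4|·1^3 + |-4|·1^4
  = 0 + 1 + 3 + 4 + 4 = 12.
This bounds M(r) := max_{|z|=r} |p(z)| from above; equality holds iff all terms c_k z^k can be made to align in phase at a single z on |z|=r.
Part (b). At z = 1 (real, on the circle |z| = r):
  p(1) = (0)·1^0 + (1)·1^1 + (3)·1^2 + (-4)·1^3 + (-4)·1^4 = -4.
  |p(1)| = 4.
Check: |p(1)| = 4 ≤ 12 = M_tri(1). ✓ Equality does not hold at z = 1 (the coefficients have mixed signs, so the terms do not all align in phase there).

M_tri(1) = 12; |p(1)| = 4; equality at z=1: no.


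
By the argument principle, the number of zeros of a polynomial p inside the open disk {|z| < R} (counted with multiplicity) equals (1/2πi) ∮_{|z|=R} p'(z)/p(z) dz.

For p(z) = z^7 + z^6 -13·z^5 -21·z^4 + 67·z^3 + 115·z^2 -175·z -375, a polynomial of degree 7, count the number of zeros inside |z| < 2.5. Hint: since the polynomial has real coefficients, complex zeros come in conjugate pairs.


The zeros of p are: (-2 + 1i), (-2 - 1i), 3, (-2 + 1i), (-2 - 1i), (2 + 1i), (2 - 1i).
Their magnitudes are: 2.236, 2.236, 3, 2.236, 2.236, 2.236, 2.236.
Zeros with |z| < R = 2.5: (-2 + 1i), (-2 - 1i), (-2 + 1i), (-2 - 1i), (2 + 1i), (2 - 1i).
Count = 6.
By the argument principle, (1/2πi) ∮_{|z|=R} p'(z)/p(z) dz equals exactly this count.

Number of zeros inside |z| < 2.5: 6.


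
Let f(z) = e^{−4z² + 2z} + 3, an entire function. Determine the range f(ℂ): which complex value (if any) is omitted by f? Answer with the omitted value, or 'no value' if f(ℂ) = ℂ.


Little Picard bounds the complement of f(ℂ) to at most one point.
The exponent g(z) = −4z² + 2z is a nonconstant polynomial, hence surjective onto ℂ. So e^{g(z)} takes every value in {e^w : w ∈ ℂ} = ℂ ∖ {0}. Adding 3 shifts the range to ℂ ∖ {3}. f omits exactly 3.

Omitted value: 3.


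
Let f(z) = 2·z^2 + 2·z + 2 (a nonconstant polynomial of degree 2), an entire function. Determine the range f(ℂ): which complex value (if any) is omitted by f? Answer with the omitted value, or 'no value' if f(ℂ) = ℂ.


Little Picard bounds the complement of f(ℂ) to at most one point.
For every w ∈ ℂ, the equation p(z) − w = 0 is a nonconstant polynomial in z and hence has at least one root by the fundamental theorem of algebra. So p is surjective onto ℂ, omitting no value.

Omitted value: no value.


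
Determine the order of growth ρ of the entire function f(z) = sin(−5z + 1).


sin(w) is a linear combination of e^{iw} and e^{−iw} (or e^w, e^{−w} in the hyperbolic case), so |sin(w)| ≤ e^{|w|}. With w = −5z + 1, |w| ≤ 5|z| + 1 = 5r + 1 on |z| = r, giving M(r) ≤ e^{5r + 1}, so ρ ≤ 1. On a suitable ray (z = it for sin/cos; z = t for sinh/cosh, t real → ∞), |sin(−5z + 1)| grows like e^{5|t|}/2, so ρ ≥ 1. Hence ρ = 1.
Therefore ρ = 1.

Order ρ = 1.


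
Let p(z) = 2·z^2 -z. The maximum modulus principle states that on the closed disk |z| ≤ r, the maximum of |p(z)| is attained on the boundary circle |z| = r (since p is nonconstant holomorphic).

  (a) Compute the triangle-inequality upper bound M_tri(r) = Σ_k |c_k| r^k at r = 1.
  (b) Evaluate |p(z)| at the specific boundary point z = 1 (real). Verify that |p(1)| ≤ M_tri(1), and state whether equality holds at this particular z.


Coefficients: c_0 = 0, c_1 = -1, c_2 = 2. Radius r = 1.
Part (a). Triangle bound: M_tri(r) = Σ_k |c_k| r^k
  = |0|·1^0 + |-1|·1^1 + |2|·1^2
  = 0 + 1 + 2 = 3.
This bounds M(r) := max_{|z|=r} |p(z)| from above; equality holds iff all terms c_k z^k can be made to align in phase at a single z on |z|=r.
Part (b). At z = 1 (real, on the circle |z| = r):
  p(1) = (0)·1^0 + (-1)·1^1 + (2)·1^2 = 1.
  |p(1)| = 1.
Check: |p(1)| = 1 ≤ 3 = M_tri(1). ✓ Equality does not hold at z = 1 (the coefficients have mixed signs, so the terms do not all align in phase there).

M_tri(1) = 3; |p(1)| = 1; equality at z=1: no.


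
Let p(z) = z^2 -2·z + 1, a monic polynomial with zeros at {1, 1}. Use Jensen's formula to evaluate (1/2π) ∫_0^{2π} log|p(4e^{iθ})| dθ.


Zeros: 1, 1; r = 4.
Inside |z| < r: 1, 1. Outside (|z| ≥ r): ∅.
p(0) = 1, so log|p(0)| = log(1) = 0.0000.
Apply Jensen: I(r) = log|p(0)| + Σ_k log(r/|z_k|), summed over zeros inside |z| < r.
  log(r/|z_k|) for z_k = 1: log(4/1) = 1.3863
  log(r/|z_k|) for z_k = 1: log(4/1) = 1.3863
Sum over inside zeros: 2.7726.
I(r) = log|p(0)| + (inside sum) = 0.0000 + 2.7726 = 2.7726.
Closed form (all zeros inside, monic): I(r) = n·log(r) = 2·log(4) = 2.7726. ✓

I(r) ≈ 2.7726.


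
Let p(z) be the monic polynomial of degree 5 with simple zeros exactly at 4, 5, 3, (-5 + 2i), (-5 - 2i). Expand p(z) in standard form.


The polynomial is p(z) = ∏_{α ∈ S} (z − α), where S = {4, 5, 3, (-5 + 2i), (-5 - 2i)}.
Expanding the product yields: p(z) = z^5 -2·z^4 -44·z^3 + 62·z^2 + 763·z -1740.
Note conjugate pairs combine to real quadratics: (z − (-5+2i))(z − (-5−2i)) = z² + 10z + 29.
The resulting polynomial has degree 5 and real coefficients as required.

p(z) = z^5 -2·z^4 -44·z^3 + 62·z^2 + 763·z -1740.


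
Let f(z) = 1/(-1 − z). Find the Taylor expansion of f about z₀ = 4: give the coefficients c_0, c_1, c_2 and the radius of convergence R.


Let w = z − z₀, so z = z₀ + w.
Then -1 − z = -1 − (z₀ + w) = (-1 − z₀) − w = -5 − w.
f(z) = 1/(-5 − w) = (1/(-5)) · 1/(1 − w/(-5)) = Σ_{n≥0} w^n / (-5)^(n+1).
So c_n = 1/(-5)^(n+1):
  c_0 = 1/(-5)^1 = -1/5.
  c_1 = 1/(-5)^2 = 1/25.
  c_2 = 1/(-5)^3 = -1/125.
The series is valid for |w/d| < 1, i.e. |z − z₀| < |d|.
Radius of convergence: R = |-1 − z₀| = |-5| = 5 (distance from z₀ to the singularity z = -1).

c_0 = -1/5, c_1 = 1/25, c_2 = -1/125; R = 5.


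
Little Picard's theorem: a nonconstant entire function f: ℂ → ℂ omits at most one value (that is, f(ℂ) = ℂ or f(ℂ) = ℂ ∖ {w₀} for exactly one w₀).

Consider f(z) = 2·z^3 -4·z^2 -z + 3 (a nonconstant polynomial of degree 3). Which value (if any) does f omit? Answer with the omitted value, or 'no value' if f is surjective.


Little Picard bounds the complement of f(ℂ) to at most one point.
For every w ∈ ℂ, the equation p(z) − w = 0 is a nonconstant polynomial in z and hence has at least one root by the fundamental theorem of algebra. So p is surjective onto ℂ, omitting no value.

Omitted value: no value.


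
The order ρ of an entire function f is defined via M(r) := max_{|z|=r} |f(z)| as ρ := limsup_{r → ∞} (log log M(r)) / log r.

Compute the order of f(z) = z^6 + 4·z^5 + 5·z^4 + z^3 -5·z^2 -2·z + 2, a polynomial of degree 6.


|f(z)| ≤ Σ|c_k|·r^k = O(r^6) as r → ∞. Polynomial growth is O(e^{r^ε}) for every ε > 0 (since r^6/e^{r^ε} → 0), so ρ ≤ ε for all ε > 0, i.e. ρ = 0. Every nonconstant polynomial has order 0.
Therefore ρ = 0.

Order ρ = 0.


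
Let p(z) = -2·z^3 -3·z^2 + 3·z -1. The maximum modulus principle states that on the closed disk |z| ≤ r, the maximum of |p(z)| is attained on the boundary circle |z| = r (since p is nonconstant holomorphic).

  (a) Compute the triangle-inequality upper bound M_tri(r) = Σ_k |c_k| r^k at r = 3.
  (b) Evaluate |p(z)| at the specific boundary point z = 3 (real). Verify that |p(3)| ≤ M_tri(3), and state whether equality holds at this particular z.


Coefficients: c_0 = -1, c_1 = 3, c_2 = -3, c_3 = -2. Radius r = 3.
Part (a). Triangle bound: M_tri(r) = Σ_k |c_k| r^k
  = |-1|·3^0 + |3|·3^1 + |-3|·3^2 + |-2|·3^3
  = 1 + 9 + 27 + 54 = 91.
This bounds M(r) := max_{|z|=r} |p(z)| from above; equality holds iff all terms c_k z^k can be made to align in phase at a single z on |z|=r.
Part (b). At z = 3 (real, on the circle |z| = r):
  p(3) = (-1)·3^0 + (3)·3^1 + (-3)·3^2 + (-2)·3^3 = -73.
  |p(3)| = 73.
Check: |p(3)| = 73 ≤ 91 = M_tri(3). ✓ Equality does not hold at z = 3 (the coefficients have mixed signs, so the terms do not all align in phase there).

M_tri(3) = 91; |p(3)| = 73; equality at z=3: no.


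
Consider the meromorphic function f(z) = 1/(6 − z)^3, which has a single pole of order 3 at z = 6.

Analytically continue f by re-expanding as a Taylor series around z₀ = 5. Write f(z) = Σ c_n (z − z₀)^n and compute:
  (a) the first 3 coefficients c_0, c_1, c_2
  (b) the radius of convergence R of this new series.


Let w = z − z₀, so z = z₀ + w.
Then 6 − z = 6 − (z₀ + w) = (6 − z₀) − w = 1 − w.
f(z) = 1/(1 − w)^3 = (1/(1)^3) · (1 − w/(1))^{−3}.
By the binomial series (1−u)^{−3} = Σ_{n≥0} C(n+2, 2) u^n for |u|<1, with u = w/(1):
  c_n = C(n+2, 2) / (1)^(n+3).
  c_0 = 1/(1)^3 = 1.
  c_1 = 3/(1)^4 = 3.
  c_2 = 6/(1)^5 = 6.
The series is valid for |w/d| < 1, i.e. |z − z₀| < |d|.
Radius of convergence: R = |6 − z₀| = |1| = 1 (distance from z₀ to the singularity z = 6).

c_0 = 1, c_1 = 3, c_2 = 6; R = 1.


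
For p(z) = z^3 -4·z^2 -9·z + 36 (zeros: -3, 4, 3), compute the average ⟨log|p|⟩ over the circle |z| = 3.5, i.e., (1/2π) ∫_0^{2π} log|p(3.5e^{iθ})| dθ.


Zeros: -3, 3, 4; r = 3.5.
Inside |z| < r: -3, 3. Outside (|z| ≥ r): 4.
p(0) = 36, so log|p(0)| = log(36) = 3.5835.
Apply Jensen: I(r) = log|p(0)| + Σ_k log(r/|z_k|), summed over zeros inside |z| < r.
  log(r/|z_k|) for z_k = -3: log(3.5/3) = 0.1542
  log(r/|z_k|) for z_k = 3: log(3.5/3) = 0.1542
  Outside zeros (4) contribute nothing to the Jensen sum.
Sum over inside zeros: 0.3083.
I(r) = log|p(0)| + (inside sum) = 3.5835 + 0.3083 = 3.8918.
Note: since some zeros are outside |z| ≤ r, the simplified n·log(r) form does NOT apply — only the inside zeros contribute.

I(r) ≈ 3.8918.


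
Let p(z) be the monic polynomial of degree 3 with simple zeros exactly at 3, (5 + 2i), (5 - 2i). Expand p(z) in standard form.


The polynomial is p(z) = ∏_{α ∈ S} (z − α), where S = {3, (5 + 2i), (5 - 2i)}.
Expanding the product yields: p(z) = z^3 -13·z^2 + 59·z -87.
Note conjugate pairs combine to real quadratics: (z − (5+2i))(z − (5−2i)) = z² − 10z + 29.
The resulting polynomial has degree 3 and real coefficients as required.

p(z) = z^3 -13·z^2 + 59·z -87.


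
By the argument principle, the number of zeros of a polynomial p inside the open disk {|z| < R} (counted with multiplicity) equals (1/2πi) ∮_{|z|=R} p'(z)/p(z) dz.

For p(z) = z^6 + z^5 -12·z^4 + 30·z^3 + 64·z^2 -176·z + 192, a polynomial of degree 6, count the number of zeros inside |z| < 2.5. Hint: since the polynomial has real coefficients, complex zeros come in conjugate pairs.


The zeros of p are: (2 + 2i), (2 - 2i), -3, (1 + 1i), (1 - 1i), -4.
Their magnitudes are: 2.828, 2.828, 3, 1.414, 1.414, 4.
Zeros with |z| < R = 2.5: (1 + 1i), (1 - 1i).
Count = 2.
By the argument principle, (1/2πi) ∮_{|z|=R} p'(z)/p(z) dz equals exactly this count.

Number of zeros inside |z| < 2.5: 2.


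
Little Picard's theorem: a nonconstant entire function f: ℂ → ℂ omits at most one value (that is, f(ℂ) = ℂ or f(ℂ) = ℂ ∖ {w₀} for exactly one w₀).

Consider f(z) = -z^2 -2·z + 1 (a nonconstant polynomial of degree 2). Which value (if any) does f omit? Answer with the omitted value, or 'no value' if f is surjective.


Little Picard bounds the complement of f(ℂ) to at most one point.
For every w ∈ ℂ, the equation p(z) − w = 0 is a nonconstant polynomial in z and hence has at least one root by the fundamental theorem of algebra. So p is surjective onto ℂ, omitting no value.

Omitted value: no value.


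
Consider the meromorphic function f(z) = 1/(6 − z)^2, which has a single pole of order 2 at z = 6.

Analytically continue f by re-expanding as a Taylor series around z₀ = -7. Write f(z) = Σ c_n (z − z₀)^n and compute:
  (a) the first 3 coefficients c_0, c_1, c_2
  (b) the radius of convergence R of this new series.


Let w = z − z₀, so z = z₀ + w.
Then 6 − z = 6 − (z₀ + w) = (6 − z₀) − w = 13 − w.
f(z) = 1/(13 − w)^2 = (1/(13)^2) · (1 − w/(13))^{−2}.
By the binomial series (1−u)^{−2} = Σ_{n≥0} C(n+1, 1) u^n for |u|<1, with u = w/(13):
  c_n = C(n+1, 1) / (13)^(n+2).
  c_0 = 1/(13)^2 = 1/169.
  c_1 = 2/(13)^3 = 2/2197.
  c_2 = 3/(13)^4 = 3/28561.
The series is valid for |w/d| < 1, i.e. |z − z₀| < |d|.
Radius of convergence: R = |6 − z₀| = |13| = 13 (distance from z₀ to the singularity z = 6).

c_0 = 1/169, c_1 = 2/2197, c_2 = 3/28561; R = 13.


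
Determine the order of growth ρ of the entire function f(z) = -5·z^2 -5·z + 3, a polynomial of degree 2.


|f(z)| ≤ Σ|c_k|·r^k = O(r^2) as r → ∞. Polynomial growth is O(e^{r^ε}) for every ε > 0 (since r^2/e^{r^ε} → 0), so ρ ≤ ε for all ε > 0, i.e. ρ = 0. Every nonconstant polynomial has order 0.
Therefore ρ = 0.

Order ρ = 0.


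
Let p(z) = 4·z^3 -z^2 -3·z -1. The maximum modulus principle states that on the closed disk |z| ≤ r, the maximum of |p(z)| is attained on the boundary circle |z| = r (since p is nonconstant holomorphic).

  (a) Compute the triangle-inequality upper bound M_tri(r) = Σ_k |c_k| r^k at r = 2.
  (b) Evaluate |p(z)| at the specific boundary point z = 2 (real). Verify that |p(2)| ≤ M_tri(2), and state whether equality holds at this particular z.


Coefficients: c_0 = -1, c_1 = -3, c_2 = -1, c_3 = 4. Radius r = 2.
Part (a). Triangle bound: M_tri(r) = Σ_k |c_k| r^k
  = |-1|·2^0 + |-3|·2^1 + |-1|·2^2 + |4|·2^3
  = 1 + 6 + 4 + 32 = 43.
This bounds M(r) := max_{|z|=r} |p(z)| from above; equality holds iff all terms c_k z^k can be made to align in phase at a single z on |z|=r.
Part (b). At z = 2 (real, on the circle |z| = r):
  p(2) = (-1)·2^0 + (-3)·2^1 + (-1)·2^2 + (4)·2^3 = 21.
  |p(2)| = 21.
Check: |p(2)| = 21 ≤ 43 = M_tri(2). ✓ Equality does not hold at z = 2 (the coefficients have mixed signs, so the terms do not all align in phase there).

M_tri(2) = 43; |p(2)| = 21; equality at z=2: no.


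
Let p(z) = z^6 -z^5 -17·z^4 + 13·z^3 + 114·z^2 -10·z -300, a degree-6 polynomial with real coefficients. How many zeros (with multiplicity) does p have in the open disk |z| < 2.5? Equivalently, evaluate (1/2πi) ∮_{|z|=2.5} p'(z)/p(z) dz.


The zeros of p are: -3, (-2 + 1i), (-2 - 1i), 2, (3 + 1i), (3 - 1i).
Their magnitudes are: 3, 2.236, 2.236, 2, 3.162, 3.162.
Zeros with |z| < R = 2.5: (-2 + 1i), (-2 - 1i), 2.
Count = 3.
By the argument principle, (1/2πi) ∮_{|z|=R} p'(z)/p(z) dz equals exactly this count.

Number of zeros inside |z| < 2.5: 3.


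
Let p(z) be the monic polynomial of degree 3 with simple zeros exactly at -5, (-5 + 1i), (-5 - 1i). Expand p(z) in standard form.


The polynomial is p(z) = ∏_{α ∈ S} (z − α), where S = {-5, (-5 + 1i), (-5 - 1i)}.
Expanding the product yields: p(z) = z^3 + 15·z^2 + 76·z + 130.
Note conjugate pairs combine to real quadratics: (z − (-5+1i))(z − (-5−1i)) = z² + 10z + 26.
The resulting polynomial has degree 3 and real coefficients as required.

p(z) = z^3 + 15·z^2 + 76·z + 130.


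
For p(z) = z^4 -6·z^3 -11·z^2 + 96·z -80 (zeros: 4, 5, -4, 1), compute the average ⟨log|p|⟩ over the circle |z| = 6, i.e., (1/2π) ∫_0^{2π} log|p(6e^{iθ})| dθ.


Zeros: -4, 1, 4, 5; r = 6.
Inside |z| < r: -4, 1, 4, 5. Outside (|z| ≥ r): ∅.
p(0) = -80, so log|p(0)| = log(80) = 4.3820.
Apply Jensen: I(r) = log|p(0)| + Σ_k log(r/|z_k|), summed over zeros inside |z| < r.
  log(r/|z_k|) for z_k = 4: log(6/4) = 0.4055
  log(r/|z_k|) for z_k = 5: log(6/5) = 0.1823
  log(r/|z_k|) for z_k = -4: log(6/4) = 0.4055
  log(r/|z_k|) for z_k = 1: log(6/1) = 1.7918
Sum over inside zeros: 2.7850.
I(r) = log|p(0)| + (inside sum) = 4.3820 + 2.7850 = 7.1670.
Closed form (all zeros inside, monic): I(r) = n·log(r) = 4·log(6) = 7.1670. ✓

I(r) ≈ 7.1670.


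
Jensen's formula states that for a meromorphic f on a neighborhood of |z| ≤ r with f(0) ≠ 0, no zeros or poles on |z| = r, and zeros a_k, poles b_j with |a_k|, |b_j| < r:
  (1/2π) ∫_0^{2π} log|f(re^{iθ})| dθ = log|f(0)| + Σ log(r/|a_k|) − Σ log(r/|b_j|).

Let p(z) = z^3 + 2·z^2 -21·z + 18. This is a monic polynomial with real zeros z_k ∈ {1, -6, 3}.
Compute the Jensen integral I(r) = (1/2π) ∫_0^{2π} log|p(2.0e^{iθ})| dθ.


Zeros: -6, 1, 3; r = 2.0.
Inside |z| < r: 1. Outside (|z| ≥ r): -6, 3.
p(0) = 18, so log|p(0)| = log(18) = 2.8904.
Apply Jensen: I(r) = log|p(0)| + Σ_k log(r/|z_k|), summed over zeros inside |z| < r.
  log(r/|z_k|) for z_k = 1: log(2.0/1) = 0.6931
  Outside zeros (-6, 3) contribute nothing to the Jensen sum.
Sum over inside zeros: 0.6931.
I(r) = log|p(0)| + (inside sum) = 2.8904 + 0.6931 = 3.5835.
Note: since some zeros are outside |z| ≤ r, the simplified n·log(r) form does NOT apply — only the inside zeros contribute.

I(r) ≈ 3.5835.


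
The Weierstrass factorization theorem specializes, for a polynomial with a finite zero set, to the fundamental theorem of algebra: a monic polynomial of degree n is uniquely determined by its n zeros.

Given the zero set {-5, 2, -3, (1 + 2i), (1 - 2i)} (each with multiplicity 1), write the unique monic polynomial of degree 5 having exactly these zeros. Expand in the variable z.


The polynomial is p(z) = ∏_{α ∈ S} (z − α), where S = {-5, 2, -3, (1 + 2i), (1 - 2i)}.
Expanding the product yields: p(z) = z^5 + 4·z^4 -8·z^3 + 2·z^2 + 55·z -150.
Note conjugate pairs combine to real quadratics: (z − (1+2i))(z − (1−2i)) = z² − 2z + 5.
The resulting polynomial has degree 5 and real coefficients as required.

p(z) = z^5 + 4·z^4 -8·z^3 + 2·z^2 + 55·z -150.


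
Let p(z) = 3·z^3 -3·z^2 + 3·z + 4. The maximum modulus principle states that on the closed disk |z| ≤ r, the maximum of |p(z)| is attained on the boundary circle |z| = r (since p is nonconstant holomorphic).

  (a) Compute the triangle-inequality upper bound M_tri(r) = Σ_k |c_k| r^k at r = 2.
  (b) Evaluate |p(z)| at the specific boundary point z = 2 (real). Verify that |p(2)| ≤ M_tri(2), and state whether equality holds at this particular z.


Coefficients: c_0 = 4, c_1 = 3, c_2 = -3, c_3 = 3. Radius r = 2.
Part (a). Triangle bound: M_tri(r) = Σ_k |c_k| r^k
  = |4|·2^0 + |3|·2^1 + |-3|·2^2 + |3|·2^3
  = 4 + 6 + 12 + 24 = 46.
This bounds M(r) := max_{|z|=r} |p(z)| from above; equality holds iff all terms c_k z^k can be made to align in phase at a single z on |z|=r.
Part (b). At z = 2 (real, on the circle |z| = r):
  p(2) = (4)·2^0 + (3)·2^1 + (-3)·2^2 + (3)·2^3 = 22.
  |p(2)| = 22.
Check: |p(2)| = 22 ≤ 46 = M_tri(2). ✓ Equality does not hold at z = 2 (the coefficients have mixed signs, so the terms do not all align in phase there).

M_tri(2) = 46; |p(2)| = 22; equality at z=2: no.


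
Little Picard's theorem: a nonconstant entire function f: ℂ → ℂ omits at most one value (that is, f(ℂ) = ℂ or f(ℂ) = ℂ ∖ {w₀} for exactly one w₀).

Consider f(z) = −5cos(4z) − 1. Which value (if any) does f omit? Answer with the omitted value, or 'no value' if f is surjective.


Little Picard bounds the complement of f(ℂ) to at most one point.
cos is entire and surjective onto ℂ: for every w ∈ ℂ, cos(ζ) = w has a solution ζ ∈ ℂ (e.g., via the complex inverse arccos). With ζ = 4z this gives z = ζ/(4). Then -5·cos(4z) takes every value in -5·ℂ = ℂ, and adding -1 is a bijection of ℂ. So f is surjective and omits no value. (Note: only on the real line is cos bounded by [−1, 1].)

Omitted value: no value.
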